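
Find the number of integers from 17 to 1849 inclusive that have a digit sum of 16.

The integers in [17, 1849] that have a digit sum of 16: 79, 88, 97, 169, 178, 187, …, 1834, 1843.
132 qualify.

132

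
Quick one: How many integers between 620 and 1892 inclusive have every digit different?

715

The integers in [620, 1892] that have every digit different: 620, 621, 623, 624, 625, 627, …, 1890, 1892.
715 qualify.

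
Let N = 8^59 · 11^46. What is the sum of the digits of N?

452

8^59 · 11^46 = 153593469176095093134918070414107761171520578252182935561003975996523269180733236328908376769552187392
Sum of its 102 digits: 452.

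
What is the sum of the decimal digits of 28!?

28! = 304888344611713860501504000000
Sum of its 30 digits: 90.

90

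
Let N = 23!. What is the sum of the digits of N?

99

23! = 25852016738884976640000
Sum of its 23 digits: 99.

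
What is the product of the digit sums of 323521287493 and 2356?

S(323521287493) = 3+2+3+5+2+1+2+8+7+4+9+3 = 49.
S(2356) = 2+3+5+6 = 16.
49 · 16 = 784.

784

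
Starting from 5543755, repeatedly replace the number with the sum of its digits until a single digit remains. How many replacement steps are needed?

2

5543755 → 34 → 7 (2 steps)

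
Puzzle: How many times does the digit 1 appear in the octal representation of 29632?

29632 in base 8 is 71700.
The digit 1 appears 1 time.

1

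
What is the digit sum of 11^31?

137

11^31 = 191943424957750480504146841291811
Sum of its 33 digits: 137.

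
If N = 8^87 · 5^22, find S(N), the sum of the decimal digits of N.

338

8^87 · 5^22 = 8834235323891921647916487503714592579137419484378094790608031006463098880000000000000000000000
Sum of its 94 digits: 338.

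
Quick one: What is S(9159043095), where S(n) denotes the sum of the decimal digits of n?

9+1+5+9+0+4+3+0+9+5 = 45

45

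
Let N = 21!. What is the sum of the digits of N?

63

21! = 51090942171709440000
Sum of its 20 digits: 63.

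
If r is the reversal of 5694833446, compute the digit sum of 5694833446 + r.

Reversal of 5694833446 is 6443384965; 5694833446 + 6443384965 = 12138218411.
Digit sum of 12138218411: 1+2+1+3+8+2+1+8+4+1+1 = 32.

32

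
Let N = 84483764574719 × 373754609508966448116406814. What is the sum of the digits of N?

84483764574719 × 373754609508966448116406814 = 31576196438471552708968445896981103735266
Sum of its 41 digits: 202.

202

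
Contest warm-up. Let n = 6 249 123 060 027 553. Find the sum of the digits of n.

6+2+4+9+1+2+3+0+6+0+0+2+7+5+5+3 = 55

55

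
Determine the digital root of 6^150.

9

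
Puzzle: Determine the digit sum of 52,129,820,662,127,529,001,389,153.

5+2+1+2+9+8+2+0+6+6+2+1+2+7+5+2+9+0+0+1+3+8+9+1+5+3 = 99

99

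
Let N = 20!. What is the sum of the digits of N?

54

20! = 2432902008176640000
Sum of its 19 digits: 54.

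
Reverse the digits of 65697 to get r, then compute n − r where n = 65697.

-13959

Reverse of 65697 is 79656.
65697 − 79656 = -13959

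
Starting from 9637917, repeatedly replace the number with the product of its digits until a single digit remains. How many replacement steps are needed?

9637917 → 71442 → 224 → 16 → 6 (4 steps)

4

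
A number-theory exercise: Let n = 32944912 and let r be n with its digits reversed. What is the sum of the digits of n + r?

Reversal of 32944912 is 21944923; 32944912 + 21944923 = 54889835.
Digit sum of 54889835: 5+4+8+8+9+8+3+5 = 50.

50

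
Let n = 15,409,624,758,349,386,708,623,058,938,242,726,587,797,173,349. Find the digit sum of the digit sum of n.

11

First digit sum: 236.
2+3+6 = 11.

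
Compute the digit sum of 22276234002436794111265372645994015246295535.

175

2+2+2+7+6+2+3+4+0+0+2+4+3+6+7+9+4+1+1+1+2+6+5+3+7+2+6+4+5+9+9+4+0+1+5+2+4+6+2+9+5+5+3+5 = 175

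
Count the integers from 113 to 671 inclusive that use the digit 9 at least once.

101

The integers in [113, 671] that use the digit 9 at least once: 119, 129, 139, 149, 159, 169, …, 659, 669.
101 qualify.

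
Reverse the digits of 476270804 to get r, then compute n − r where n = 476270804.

68198130

Reverse of 476270804 is 408072674.
476270804 − 408072674 = 68198130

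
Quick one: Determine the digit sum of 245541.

2+4+5+5+4+1 = 21

21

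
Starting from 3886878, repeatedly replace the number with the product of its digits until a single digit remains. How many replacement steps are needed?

2

3886878 → 516096 → 0 (2 steps)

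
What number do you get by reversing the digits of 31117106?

60171113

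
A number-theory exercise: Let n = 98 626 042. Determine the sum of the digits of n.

9+8+6+2+6+0+4+2 = 37

37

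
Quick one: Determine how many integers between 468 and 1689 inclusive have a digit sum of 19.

The integers in [468, 1689] that have a digit sum of 19: 469, 478, 487, 496, 559, 568, …, 1675, 1684.
66 qualify.

66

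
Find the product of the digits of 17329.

378

1×7×3×2×9 = 378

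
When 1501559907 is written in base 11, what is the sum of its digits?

27

1501559907 in base 11 is 700656201.
Digit sum: 7+0+0+6+5+6+2+0+1 = 27.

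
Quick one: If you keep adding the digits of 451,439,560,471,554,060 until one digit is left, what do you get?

4+5+1+4+3+9+5+6+0+4+7+1+5+5+4+0+6+0 = 69
6+9 = 15
1+5 = 6

6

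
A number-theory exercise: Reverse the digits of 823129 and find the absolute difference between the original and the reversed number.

Reverse of 823129 is 921328.
|823129 − 921328| = 98199

98199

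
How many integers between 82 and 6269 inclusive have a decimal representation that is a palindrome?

The integers in [82, 6269] that have a decimal representation that is a palindrome: 88, 99, 101, 111, 121, 131, …, 6116, 6226.
145 qualify.

145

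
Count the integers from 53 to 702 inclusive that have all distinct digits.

The integers in [53, 702] that have all distinct digits: 53, 54, 56, 57, 58, 59, …, 701, 702.
476 qualify.

476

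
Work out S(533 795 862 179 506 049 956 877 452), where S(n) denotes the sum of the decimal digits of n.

142

5+3+3+7+9+5+8+6+2+1+7+9+5+0+6+0+4+9+9+5+6+8+7+7+4+5+2 = 142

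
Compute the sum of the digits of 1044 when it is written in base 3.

6

1044 in base 3 is 1102200.
Digit sum: 1+1+0+2+2+0+0 = 6.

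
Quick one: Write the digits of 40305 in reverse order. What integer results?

Reversing 40305 gives 50304.

50304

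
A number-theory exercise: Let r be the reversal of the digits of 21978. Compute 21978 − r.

-65934

Reverse of 21978 is 87912.
21978 − 87912 = -65934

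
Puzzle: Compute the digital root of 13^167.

7

The digital root of n equals n mod 9 (or 9 when 9 | n), so we need 13^167 mod 9.
13^167 ≡ 7 (mod 9), so the digital root is 7.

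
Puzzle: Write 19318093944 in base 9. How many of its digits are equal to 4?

2

19318093944 in base 9 is 54768354886.
The digit 4 appears 2 times.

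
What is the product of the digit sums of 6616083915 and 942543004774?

S(6616083915) = 6+6+1+6+0+8+3+9+1+5 = 45.
S(942543004774) = 9+4+2+5+4+3+0+0+4+7+7+4 = 49.
45 · 49 = 2205.

2205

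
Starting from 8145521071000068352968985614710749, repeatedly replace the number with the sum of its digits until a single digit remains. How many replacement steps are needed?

2

8145521071000068352968985614710749 → 142 → 7 (2 steps)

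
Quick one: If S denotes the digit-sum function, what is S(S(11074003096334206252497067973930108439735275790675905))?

8

First digit sum: 224.
2+2+4 = 8.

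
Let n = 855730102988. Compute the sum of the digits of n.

56

8+5+5+7+3+0+1+0+2+9+8+8 = 56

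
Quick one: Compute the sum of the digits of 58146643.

37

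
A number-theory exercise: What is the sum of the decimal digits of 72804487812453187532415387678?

7+2+8+0+4+4+8+7+8+1+2+4+5+3+1+8+7+5+3+2+4+1+5+3+8+7+6+7+8 = 138

138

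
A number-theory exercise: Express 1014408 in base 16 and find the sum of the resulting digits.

1014408 in base 16 is F7A88.
Digit sum: 15+7+10+8+8 = 48.

48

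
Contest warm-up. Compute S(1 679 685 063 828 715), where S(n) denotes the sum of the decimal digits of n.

1+6+7+9+6+8+5+0+6+3+8+2+8+7+1+5 = 82

82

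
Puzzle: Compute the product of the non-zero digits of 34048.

3×4×4×8 = 384

384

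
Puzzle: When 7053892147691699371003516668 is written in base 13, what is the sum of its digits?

156

7053892147691699371003516668 in base 13 is CCC2A691114C5A14C8176C053.
Digit sum: 12+12+12+2+10+6+9+1+1+1+4+12+5+10+1+4+12+8+1+7+6+12+0+5+3 = 156.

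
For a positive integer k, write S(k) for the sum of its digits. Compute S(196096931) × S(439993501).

1892

S(196096931) = 1+9+6+0+9+6+9+3+1 = 44.
S(439993501) = 4+3+9+9+9+3+5+0+1 = 43.
44 · 43 = 1892.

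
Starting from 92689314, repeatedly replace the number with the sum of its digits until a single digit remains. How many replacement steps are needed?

2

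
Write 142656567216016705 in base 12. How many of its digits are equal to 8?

2

142656567216016705 in base 12 is 9313A72548991281.
The digit 8 appears 2 times.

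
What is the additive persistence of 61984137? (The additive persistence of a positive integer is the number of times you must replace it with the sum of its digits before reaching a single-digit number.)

3

61984137 → 39 → 12 → 3 (3 steps)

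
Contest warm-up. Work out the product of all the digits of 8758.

8×7×5×8 = 2240

2240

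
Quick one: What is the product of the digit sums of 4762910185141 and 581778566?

S(4762910185141) = 4+7+6+2+9+1+0+1+8+5+1+4+1 = 49.
S(581778566) = 5+8+1+7+7+8+5+6+6 = 53.
49 · 53 = 2597.

2597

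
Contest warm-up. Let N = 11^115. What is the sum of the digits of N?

533

11^115 = 575650376699493092116910832557350440914414697810613021650562728749427805118552303105583691119513951096273888597975761651
Sum of its 120 digits: 533.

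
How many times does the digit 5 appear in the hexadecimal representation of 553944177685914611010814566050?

2

553944177685914611010814566050 in base 16 is 6FDE3E25C23640E3702775EA2.
The digit 5 appears 2 times.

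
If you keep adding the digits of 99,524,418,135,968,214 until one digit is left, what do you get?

9+9+5+2+4+4+1+8+1+3+5+9+6+8+2+1+4 = 81
8+1 = 9

9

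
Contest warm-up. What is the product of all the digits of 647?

168

6×4×7 = 168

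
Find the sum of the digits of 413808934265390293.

79

4+1+3+8+0+8+9+3+4+2+6+5+3+9+0+2+9+3 = 79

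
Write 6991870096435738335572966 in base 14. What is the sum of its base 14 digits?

137

6991870096435738335572966 in base 14 is 5D7D09B2A5B503801B911C.
Digit sum: 5+13+7+13+0+9+11+2+10+5+11+5+0+3+8+0+1+11+9+1+1+12 = 137.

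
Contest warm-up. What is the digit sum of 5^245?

713

5^245 = 1768687320083342259279124861501521832164556874636550427652854470690527601287665061472564736711124628799600085800171451104664596264311182682860135173541493713855743408203125
Sum of its 172 digits: 713.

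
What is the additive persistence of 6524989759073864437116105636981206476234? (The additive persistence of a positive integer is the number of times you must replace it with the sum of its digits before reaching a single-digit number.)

6524989759073864437116105636981206476234 → 187 → 16 → 7 (3 steps)

3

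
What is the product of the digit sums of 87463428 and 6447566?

1596

S(87463428) = 8+7+4+6+3+4+2+8 = 42.
S(6447566) = 6+4+4+7+5+6+6 = 38.
42 · 38 = 1596.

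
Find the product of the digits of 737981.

7×3×7×9×8×1 = 10584

10584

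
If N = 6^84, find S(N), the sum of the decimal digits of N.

279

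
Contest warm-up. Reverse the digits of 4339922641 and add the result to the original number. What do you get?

Reverse of 4339922641 is 1462299334.
4339922641 + 1462299334 = 5802221975

5802221975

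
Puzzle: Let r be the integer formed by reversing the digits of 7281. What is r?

1827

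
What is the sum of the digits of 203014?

2+0+3+0+1+4 = 10

10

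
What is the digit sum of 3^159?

333

3^159 = 7282483350946404208076885500996745047522350034970917293604274649554310785067
Sum of its 76 digits: 333.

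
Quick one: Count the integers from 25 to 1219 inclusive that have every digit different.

779

The integers in [25, 1219] that have every digit different: 25, 26, 27, 28, 29, 30, …, 1208, 1209.
779 qualify.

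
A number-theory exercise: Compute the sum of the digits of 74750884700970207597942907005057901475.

7+4+7+5+0+8+8+4+7+0+0+9+7+0+2+0+7+5+9+7+9+4+2+9+0+7+0+0+5+0+5+7+9+0+1+4+7+5 = 170

170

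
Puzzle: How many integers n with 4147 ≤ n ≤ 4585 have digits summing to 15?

The integers in [4147, 4585] that have digits summing to 15: 4155, 4164, 4173, 4182, 4191, 4209, …, 4551, 4560.
39 qualify.

39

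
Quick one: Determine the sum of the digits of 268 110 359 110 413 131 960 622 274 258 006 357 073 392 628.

164

2+6+8+1+1+0+3+5+9+1+1+0+4+1+3+1+3+1+9+6+0+6+2+2+2+7+4+2+5+8+0+0+6+3+5+7+0+7+3+3+9+2+6+2+8 = 164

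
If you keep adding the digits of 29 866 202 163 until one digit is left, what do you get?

2+9+8+6+6+2+0+2+1+6+3 = 45
4+5 = 9

9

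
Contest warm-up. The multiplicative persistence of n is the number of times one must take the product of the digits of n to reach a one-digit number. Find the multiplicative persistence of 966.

3

966 → 324 → 24 → 8 (3 steps)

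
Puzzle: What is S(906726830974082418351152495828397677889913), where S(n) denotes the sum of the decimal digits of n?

214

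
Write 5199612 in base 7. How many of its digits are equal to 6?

1

5199612 in base 7 is 62124135.
The digit 6 appears 1 time.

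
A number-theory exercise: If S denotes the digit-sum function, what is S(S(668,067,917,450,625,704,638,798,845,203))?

11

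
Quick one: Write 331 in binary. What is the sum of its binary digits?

5

331 in base 2 is 101001011.
Digit sum: 1+0+1+0+0+1+0+1+1 = 5.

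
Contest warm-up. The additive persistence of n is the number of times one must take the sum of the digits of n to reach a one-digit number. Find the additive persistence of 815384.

3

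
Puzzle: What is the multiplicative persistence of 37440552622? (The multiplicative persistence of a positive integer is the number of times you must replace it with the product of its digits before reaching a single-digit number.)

1

37440552622 → 0 (1 step)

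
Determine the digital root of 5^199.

The digital root of n equals n mod 9 (or 9 when 9 | n), so we need 5^199 mod 9.
5^199 ≡ 5 (mod 9), so the digital root is 5.

5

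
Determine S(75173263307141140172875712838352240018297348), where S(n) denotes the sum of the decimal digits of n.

172

7+5+1+7+3+2+6+3+3+0+7+1+4+1+1+4+0+1+7+2+8+7+5+7+1+2+8+3+8+3+5+2+2+4+0+0+1+8+2+9+7+3+4+8 = 172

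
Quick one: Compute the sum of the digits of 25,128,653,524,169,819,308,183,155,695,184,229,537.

172

2+5+1+2+8+6+5+3+5+2+4+1+6+9+8+1+9+3+0+8+1+8+3+1+5+5+6+9+5+1+8+4+2+2+9+5+3+7 = 172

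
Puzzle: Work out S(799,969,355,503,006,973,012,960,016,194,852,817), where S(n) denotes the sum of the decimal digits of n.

165

7+9+9+9+6+9+3+5+5+5+0+3+0+0+6+9+7+3+0+1+2+9+6+0+0+1+6+1+9+4+8+5+2+8+1+7 = 165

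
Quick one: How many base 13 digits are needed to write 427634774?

427634774 in base 13 is 6A798B38, which has 8 digits.

8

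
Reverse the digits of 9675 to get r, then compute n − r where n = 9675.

Reverse of 9675 is 5769.
9675 − 5769 = 3906

3906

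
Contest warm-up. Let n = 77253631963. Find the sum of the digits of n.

52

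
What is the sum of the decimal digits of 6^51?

216

6^51 = 4849687664788584363858837602739217760256
Sum of its 40 digits: 216.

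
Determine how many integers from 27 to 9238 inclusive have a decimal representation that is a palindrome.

180

The integers in [27, 9238] that have a decimal representation that is a palindrome: 33, 44, 55, 66, 77, 88, …, 9119, 9229.
180 qualify.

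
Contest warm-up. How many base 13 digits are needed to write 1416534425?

9

1416534425 in base 13 is 19761A667, which has 9 digits.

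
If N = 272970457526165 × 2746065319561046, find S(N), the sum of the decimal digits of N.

272970457526165 × 2746065319561046 = 749594706677313224884859768590
Sum of its 30 digits: 163.

163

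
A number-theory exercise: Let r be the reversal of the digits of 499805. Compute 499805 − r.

Reverse of 499805 is 508994.
499805 − 508994 = -9189

-9189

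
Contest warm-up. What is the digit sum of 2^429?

2^429 = 1386334847060407429789207092071541851718218537687908287585239790307310653902812811519987203052069789048695605480701785914487078912
Sum of its 130 digits: 593.

593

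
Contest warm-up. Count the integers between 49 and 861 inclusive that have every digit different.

The integers in [49, 861] that have every digit different: 49, 50, 51, 52, 53, 54, …, 860, 861.
600 qualify.

600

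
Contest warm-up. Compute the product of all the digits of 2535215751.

2×5×3×5×2×1×5×7×5×1 = 52500

52500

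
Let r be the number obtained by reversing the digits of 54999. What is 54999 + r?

Reverse of 54999 is 99945.
54999 + 99945 = 154944

154944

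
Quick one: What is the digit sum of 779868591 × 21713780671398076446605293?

168

779868591 × 21713780671398076446605293 = 16933895537486251878524356585052163
Sum of its 35 digits: 168.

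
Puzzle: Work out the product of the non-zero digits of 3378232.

6048

3×3×7×8×2×3×2 = 6048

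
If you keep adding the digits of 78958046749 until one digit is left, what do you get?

4

7+8+9+5+8+0+4+6+7+4+9 = 67
6+7 = 13
1+3 = 4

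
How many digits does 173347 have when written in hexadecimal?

5

173347 in base 16 is 2A523, which has 5 digits.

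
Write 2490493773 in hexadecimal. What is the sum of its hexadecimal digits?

63

2490493773 in base 16 is 9471EB4D.
Digit sum: 9+4+7+1+14+11+4+13 = 63.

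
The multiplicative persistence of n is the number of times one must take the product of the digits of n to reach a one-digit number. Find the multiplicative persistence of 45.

45 → 20 → 0 (2 steps)

2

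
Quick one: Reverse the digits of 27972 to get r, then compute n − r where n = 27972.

0

Reverse of 27972 is 27972.
27972 − 27972 = 0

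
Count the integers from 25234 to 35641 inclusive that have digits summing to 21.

732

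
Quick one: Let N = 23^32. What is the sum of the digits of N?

23^32 = 37608910510519071039902074217516707306379521
Sum of its 44 digits: 169.

169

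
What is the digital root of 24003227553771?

2+4+0+0+3+2+2+7+5+5+3+7+7+1 = 48
4+8 = 12
1+2 = 3
(Equivalently, 24003227553771 mod 9 = 3.)

3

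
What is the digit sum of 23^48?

289

23^48 = 230640796319223839361986981083444028527480075343400946297318327681
Sum of its 66 digits: 289.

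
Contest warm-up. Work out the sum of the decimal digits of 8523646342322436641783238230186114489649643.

184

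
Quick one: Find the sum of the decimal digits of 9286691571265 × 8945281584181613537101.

139

9286691571265 × 8945281584181613537101 = 83072071090411416987983480063002765
Sum of its 35 digits: 139.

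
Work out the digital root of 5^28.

4

The digital root of n equals n mod 9 (or 9 when 9 | n), so we need 5^28 mod 9.
5^28 ≡ 4 (mod 9), so the digital root is 4.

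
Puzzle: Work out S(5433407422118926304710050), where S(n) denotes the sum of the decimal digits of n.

81

5+4+3+3+4+0+7+4+2+2+1+1+8+9+2+6+3+0+4+7+1+0+0+5+0 = 81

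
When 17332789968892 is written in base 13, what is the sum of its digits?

17332789968892 in base 13 is 9896239A1CB8.
Digit sum: 9+8+9+6+2+3+9+10+1+12+11+8 = 88.

88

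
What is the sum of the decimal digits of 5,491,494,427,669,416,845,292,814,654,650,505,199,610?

5+4+9+1+4+9+4+4+2+7+6+6+9+4+1+6+8+4+5+2+9+2+8+1+4+6+5+4+6+5+0+5+0+5+1+9+9+6+1+0 = 186

186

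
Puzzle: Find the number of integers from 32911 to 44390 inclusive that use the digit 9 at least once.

The integers in [32911, 44390] that use the digit 9 at least once: 32911, 32912, 32913, 32914, 32915, 32916, …, 44389, 44390.
3866 qualify.

3866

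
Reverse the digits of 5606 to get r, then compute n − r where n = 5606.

Reverse of 5606 is 6065.
5606 − 6065 = -459

-459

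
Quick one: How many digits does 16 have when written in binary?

5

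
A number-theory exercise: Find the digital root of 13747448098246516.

7

1+3+7+4+7+4+4+8+0+9+8+2+4+6+5+1+6 = 79
7+9 = 16
1+6 = 7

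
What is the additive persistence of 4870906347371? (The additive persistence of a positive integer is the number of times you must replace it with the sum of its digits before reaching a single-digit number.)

4870906347371 → 59 → 14 → 5 (3 steps)

3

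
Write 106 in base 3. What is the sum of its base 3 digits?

6

106 in base 3 is 10221.
Digit sum: 1+0+2+2+1 = 6.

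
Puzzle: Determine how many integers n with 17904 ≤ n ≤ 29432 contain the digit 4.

3838

The integers in [17904, 29432] that contain the digit 4: 17904, 17914, 17924, 17934, 17940, 17941, …, 29431, 29432.
3838 qualify.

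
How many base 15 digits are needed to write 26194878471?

9

26194878471 in base 15 is A34A4A716, which has 9 digits.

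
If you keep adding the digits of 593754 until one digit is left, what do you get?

6

5+9+3+7+5+4 = 33
3+3 = 6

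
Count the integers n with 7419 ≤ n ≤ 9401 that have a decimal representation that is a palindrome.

The integers in [7419, 9401] that have a decimal representation that is a palindrome: 7447, 7557, 7667, 7777, 7887, 7997, …, 9229, 9339.
20 qualify.

20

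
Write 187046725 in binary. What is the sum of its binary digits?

13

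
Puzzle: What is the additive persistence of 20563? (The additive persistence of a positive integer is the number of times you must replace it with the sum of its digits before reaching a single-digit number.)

20563 → 16 → 7 (2 steps)

2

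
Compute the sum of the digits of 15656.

23

1+5+6+5+6 = 23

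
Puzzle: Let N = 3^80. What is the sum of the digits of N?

153

3^80 = 147808829414345923316083210206383297601
Sum of its 39 digits: 153.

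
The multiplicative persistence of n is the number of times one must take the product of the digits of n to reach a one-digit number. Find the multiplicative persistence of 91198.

91198 → 648 → 192 → 18 → 8 (4 steps)

4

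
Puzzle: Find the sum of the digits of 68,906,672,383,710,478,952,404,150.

115

6+8+9+0+6+6+7+2+3+8+3+7+1+0+4+7+8+9+5+2+4+0+4+1+5+0 = 115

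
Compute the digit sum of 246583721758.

2+4+6+5+8+3+7+2+1+7+5+8 = 58

58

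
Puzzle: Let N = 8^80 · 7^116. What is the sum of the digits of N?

760

8^80 · 7^116 = 189920393313747007901469064239584742719341283559290775416421980377103141869713480460331126359281683226654090523914625170952629780639967480204136109683913171577119887589376
Sum of its 171 digits: 760.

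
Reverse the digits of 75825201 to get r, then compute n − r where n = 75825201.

65572344

Reverse of 75825201 is 10252857.
75825201 − 10252857 = 65572344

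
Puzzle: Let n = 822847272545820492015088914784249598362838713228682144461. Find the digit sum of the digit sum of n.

10

First digit sum: 262.
2+6+2 = 10.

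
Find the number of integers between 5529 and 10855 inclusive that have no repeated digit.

The integers in [5529, 10855] that have no repeated digit: 5601, 5602, 5603, 5604, 5607, 5608, …, 10853, 10854.
2513 qualify.

2513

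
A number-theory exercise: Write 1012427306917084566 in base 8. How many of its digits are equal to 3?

1012427306917084566 in base 8 is 70146724260554536626.
The digit 3 appears 1 time.

1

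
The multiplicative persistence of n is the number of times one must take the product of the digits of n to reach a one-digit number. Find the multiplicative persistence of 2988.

2988 → 1152 → 10 → 0 (3 steps)

3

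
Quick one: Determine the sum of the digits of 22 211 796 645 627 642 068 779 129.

2+2+2+1+1+7+9+6+6+4+5+6+2+7+6+4+2+0+6+8+7+7+9+1+2+9 = 121

121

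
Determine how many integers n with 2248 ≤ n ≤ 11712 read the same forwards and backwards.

95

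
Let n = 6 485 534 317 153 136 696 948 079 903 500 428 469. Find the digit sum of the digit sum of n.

First digit sum: 173.
1+7+3 = 11.

11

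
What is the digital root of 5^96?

The digital root of n equals n mod 9 (or 9 when 9 | n), so we need 5^96 mod 9.
5^96 ≡ 1 (mod 9), so the digital root is 1.

1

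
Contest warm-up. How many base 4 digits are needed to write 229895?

9

229895 in base 4 is 320020013, which has 9 digits.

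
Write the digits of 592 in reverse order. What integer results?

Reversing 592 gives 295.

295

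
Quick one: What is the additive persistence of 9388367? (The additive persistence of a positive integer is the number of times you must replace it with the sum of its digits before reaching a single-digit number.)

9388367 → 44 → 8 (2 steps)

2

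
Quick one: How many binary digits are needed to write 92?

92 in base 2 is 1011100, which has 7 digits.

7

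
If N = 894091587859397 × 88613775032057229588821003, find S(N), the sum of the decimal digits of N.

193

894091587859397 × 88613775032057229588821003 = 79228830824627436699117214968145764515191
Sum of its 41 digits: 193.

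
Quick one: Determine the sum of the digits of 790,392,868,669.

73

7+9+0+3+9+2+8+6+8+6+6+9 = 73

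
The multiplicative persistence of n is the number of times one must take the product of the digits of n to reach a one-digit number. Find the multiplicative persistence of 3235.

2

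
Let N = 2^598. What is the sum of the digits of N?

853

2^598 = 1037378892220248239628101965922790287753111558060609224998914332422663202853227036599926762236775948572049471652825197295598787768852943826971718708528490921765295450850377380921344
Sum of its 181 digits: 853.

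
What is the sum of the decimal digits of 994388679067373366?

9+9+4+3+8+8+6+7+9+0+6+7+3+7+3+3+6+6 = 104

104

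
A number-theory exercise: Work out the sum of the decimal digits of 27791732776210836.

2+7+7+9+1+7+3+2+7+7+6+2+1+0+8+3+6 = 78

78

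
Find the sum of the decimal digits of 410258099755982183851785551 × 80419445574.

165

410258099755982183851785551 × 80419445574 = 32992728924618871915182329801364101274
Sum of its 38 digits: 165.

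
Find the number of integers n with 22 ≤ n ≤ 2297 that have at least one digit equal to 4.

597

The integers in [22, 2297] that have at least one digit equal to 4: 24, 34, 40, 41, 42, 43, …, 2284, 2294.
597 qualify.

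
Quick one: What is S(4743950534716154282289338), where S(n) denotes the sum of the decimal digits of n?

113

4+7+4+3+9+5+0+5+3+4+7+1+6+1+5+4+2+8+2+2+8+9+3+3+8 = 113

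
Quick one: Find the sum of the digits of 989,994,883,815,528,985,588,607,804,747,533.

193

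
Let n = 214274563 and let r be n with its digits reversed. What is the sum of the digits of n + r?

59

Reversal of 214274563 is 365472412; 214274563 + 365472412 = 579746975.
Digit sum of 579746975: 5+7+9+7+4+6+9+7+5 = 59.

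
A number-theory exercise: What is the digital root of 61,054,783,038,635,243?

6+1+0+5+4+7+8+3+0+3+8+6+3+5+2+4+3 = 68
6+8 = 14
1+4 = 5

5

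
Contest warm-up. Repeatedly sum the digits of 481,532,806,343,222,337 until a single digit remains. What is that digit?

3

4+8+1+5+3+2+8+0+6+3+4+3+2+2+2+3+3+7 = 66
6+6 = 12
1+2 = 3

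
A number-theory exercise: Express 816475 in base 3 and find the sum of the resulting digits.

17

816475 in base 3 is 1112110222211.
Digit sum: 1+1+1+2+1+1+0+2+2+2+2+1+1 = 17.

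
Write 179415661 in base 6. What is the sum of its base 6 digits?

179415661 in base 6 is 25445300021.
Digit sum: 2+5+4+4+5+3+0+0+0+2+1 = 26.

26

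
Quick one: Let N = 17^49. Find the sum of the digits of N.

17^49 = 1958831807773342257691221904789587637189069813834520650586897
Sum of its 61 digits: 305.

305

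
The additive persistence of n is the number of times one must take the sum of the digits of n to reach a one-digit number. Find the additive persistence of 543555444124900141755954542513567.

543555444124900141755954542513567 → 134 → 8 (2 steps)

2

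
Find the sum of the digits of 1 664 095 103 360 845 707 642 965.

1+6+6+4+0+9+5+1+0+3+3+6+0+8+4+5+7+0+7+6+4+2+9+6+5 = 107

107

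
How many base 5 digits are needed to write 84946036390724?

20

84946036390724 in base 5 is 42113223440304000344, which has 20 digits.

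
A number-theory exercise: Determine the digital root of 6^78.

The digital root of n equals n mod 9 (or 9 when 9 | n), so we need 6^78 mod 9.
6^78 ≡ 0 (mod 9), so the digital root is 9.

9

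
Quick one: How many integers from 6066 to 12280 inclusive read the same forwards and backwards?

62

The integers in [6066, 12280] that read the same forwards and backwards: 6116, 6226, 6336, 6446, 6556, 6666, …, 12121, 12221.
62 qualify.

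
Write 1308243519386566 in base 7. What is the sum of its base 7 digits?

1308243519386566 in base 7 is 542363321661442150.
Digit sum: 5+4+2+3+6+3+3+2+1+6+6+1+4+4+2+1+5+0 = 58.

58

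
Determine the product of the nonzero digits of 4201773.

4×2×1×7×7×3 = 1176

1176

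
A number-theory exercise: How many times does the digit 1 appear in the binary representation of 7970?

7970 in base 2 is 1111100100010.
The digit 1 appears 7 times.

7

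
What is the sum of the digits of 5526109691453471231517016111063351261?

5+5+2+6+1+0+9+6+9+1+4+5+3+4+7+1+2+3+1+5+1+7+0+1+6+1+1+1+0+6+3+3+5+1+2+6+1 = 124

124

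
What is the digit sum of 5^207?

611

5^207 = 4861730685829016958706300042015722062961134506813411822735247355304452214090143313424956893066963763247630148089939439159934408962726593017578125
Sum of its 145 digits: 611.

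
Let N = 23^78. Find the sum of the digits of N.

23^78 = 16397257218987799102481750240435915127423202162980618558306068975244248784823204354849013987593911694566769
Sum of its 107 digits: 496.

496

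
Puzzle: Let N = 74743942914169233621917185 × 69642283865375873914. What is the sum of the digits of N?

187

74743942914169233621917185 × 69642283865375873914 = 5205338889646023396918000039191570433509812090
Sum of its 46 digits: 187.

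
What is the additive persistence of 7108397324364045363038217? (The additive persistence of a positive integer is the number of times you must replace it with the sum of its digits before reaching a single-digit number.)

3

7108397324364045363038217 → 99 → 18 → 9 (3 steps)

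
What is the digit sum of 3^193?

378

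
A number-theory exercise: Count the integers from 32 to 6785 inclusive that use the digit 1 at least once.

2574

The integers in [32, 6785] that use the digit 1 at least once: 41, 51, 61, 71, 81, 91, …, 6771, 6781.
2574 qualify.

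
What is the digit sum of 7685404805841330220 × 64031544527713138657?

178

7685404805841330220 × 64031544527713138657 = 492108340038729684940579737928184314540
Sum of its 39 digits: 178.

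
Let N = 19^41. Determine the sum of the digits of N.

19^41 = 26847115986241183138017674520015691090350184323352819
Sum of its 53 digits: 208.

208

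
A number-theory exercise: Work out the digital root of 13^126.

The digital root of n equals n mod 9 (or 9 when 9 | n), so we need 13^126 mod 9.
13^126 ≡ 1 (mod 9), so the digital root is 1.

1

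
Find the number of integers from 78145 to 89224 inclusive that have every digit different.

The integers in [78145, 89224] that have every digit different: 78145, 78146, 78149, 78150, 78152, 78153, …, 89216, 89217.
3393 qualify.

3393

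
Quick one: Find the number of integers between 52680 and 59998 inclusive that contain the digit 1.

The integers in [52680, 59998] that contain the digit 1: 52681, 52691, 52701, 52710, 52711, 52712, …, 59981, 59991.
1956 qualify.

1956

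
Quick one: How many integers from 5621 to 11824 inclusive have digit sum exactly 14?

The integers in [5621, 11824] that have digit sum exactly 14: 5621, 5630, 5702, 5711, 5720, 5801, …, 11813, 11822.
280 qualify.

280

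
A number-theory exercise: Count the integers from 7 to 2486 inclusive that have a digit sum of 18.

142

The integers in [7, 2486] that have a digit sum of 18: 99, 189, 198, 279, 288, 297, …, 2475, 2484.
142 qualify.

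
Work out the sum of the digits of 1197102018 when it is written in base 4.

1197102018 in base 4 is 1013112211033002.
Digit sum: 1+0+1+3+1+1+2+2+1+1+0+3+3+0+0+2 = 21.

21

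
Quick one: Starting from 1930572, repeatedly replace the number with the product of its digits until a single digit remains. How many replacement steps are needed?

1930572 → 0 (1 step)

1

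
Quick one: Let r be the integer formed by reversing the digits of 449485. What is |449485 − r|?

135459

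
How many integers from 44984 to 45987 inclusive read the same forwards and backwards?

10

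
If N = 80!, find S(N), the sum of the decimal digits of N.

80! = 71569457046263802294811533723186532165584657342365752577109445058227039255480148842668944867280814080000000000000000000
Sum of its 119 digits: 450.

450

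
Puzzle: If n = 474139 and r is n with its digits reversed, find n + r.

Reverse of 474139 is 931474.
474139 + 931474 = 1405613

1405613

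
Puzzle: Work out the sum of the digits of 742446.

7+4+2+4+4+6 = 27

27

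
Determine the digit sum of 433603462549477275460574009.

116

4+3+3+6+0+3+4+6+2+5+4+9+4+7+7+2+7+5+4+6+0+5+7+4+0+0+9 = 116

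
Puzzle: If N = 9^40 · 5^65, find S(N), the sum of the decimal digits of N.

9^40 · 5^65 = 400636634908932950211897544476800062283818222585995982854001340456306934356689453125
Sum of its 84 digits: 369.

369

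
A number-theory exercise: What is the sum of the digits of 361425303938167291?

3+6+1+4+2+5+3+0+3+9+3+8+1+6+7+2+9+1 = 73

73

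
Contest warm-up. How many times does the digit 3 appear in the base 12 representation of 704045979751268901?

704045979751268901 in base 12 is 398435377387AA119.
The digit 3 appears 4 times.

4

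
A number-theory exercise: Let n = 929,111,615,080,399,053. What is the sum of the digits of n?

72

9+2+9+1+1+1+6+1+5+0+8+0+3+9+9+0+5+3 = 72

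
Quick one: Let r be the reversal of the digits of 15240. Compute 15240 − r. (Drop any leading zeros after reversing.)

10989

Reverse of 15240 is 4251.
15240 − 4251 = 10989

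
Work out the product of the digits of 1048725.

1×0×4×8×7×2×5 = 0

0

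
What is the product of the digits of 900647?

9×0×0×6×4×7 = 0

0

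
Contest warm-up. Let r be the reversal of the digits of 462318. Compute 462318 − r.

-350946

Reverse of 462318 is 813264.
462318 − 813264 = -350946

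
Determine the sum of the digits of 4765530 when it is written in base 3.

14

4765530 in base 3 is 22222010002010.
Digit sum: 2+2+2+2+2+0+1+0+0+0+2+0+1+0 = 14.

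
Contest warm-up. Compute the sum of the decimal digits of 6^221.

738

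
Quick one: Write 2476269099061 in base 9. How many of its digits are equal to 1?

2476269099061 in base 9 is 8681613156017.
The digit 1 appears 4 times.

4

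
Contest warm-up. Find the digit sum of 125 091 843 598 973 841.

1+2+5+0+9+1+8+4+3+5+9+8+9+7+3+8+4+1 = 87

87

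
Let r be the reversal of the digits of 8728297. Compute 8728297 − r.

800019

Reverse of 8728297 is 7928278.
8728297 − 7928278 = 800019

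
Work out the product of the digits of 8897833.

8×8×9×7×8×3×3 = 290304

290304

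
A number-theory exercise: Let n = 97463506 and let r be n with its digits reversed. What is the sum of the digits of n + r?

62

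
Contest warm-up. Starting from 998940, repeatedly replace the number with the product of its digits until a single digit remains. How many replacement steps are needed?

998940 → 0 (1 step)

1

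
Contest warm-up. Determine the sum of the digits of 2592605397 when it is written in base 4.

18

2592605397 in base 4 is 2122202000103111.
Digit sum: 2+1+2+2+2+0+2+0+0+0+1+0+3+1+1+1 = 18.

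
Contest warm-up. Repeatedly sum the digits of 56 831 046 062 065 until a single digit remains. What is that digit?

5+6+8+3+1+0+4+6+0+6+2+0+6+5 = 52
5+2 = 7

7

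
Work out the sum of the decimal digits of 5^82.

5^82 = 2067951531382569187178521730174907133914530277252197265625
Sum of its 58 digits: 247.

247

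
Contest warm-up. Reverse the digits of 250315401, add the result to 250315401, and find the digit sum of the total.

Reversal of 250315401 is 104513052; 250315401 + 104513052 = 354828453.
Digit sum of 354828453: 3+5+4+8+2+8+4+5+3 = 42.

42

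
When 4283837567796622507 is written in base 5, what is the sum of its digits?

55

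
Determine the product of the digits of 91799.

5103

9×1×7×9×9 = 5103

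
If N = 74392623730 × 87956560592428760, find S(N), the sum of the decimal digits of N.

125

74392623730 × 87956560592428760 = 6543319316737498629510474800
Sum of its 28 digits: 125.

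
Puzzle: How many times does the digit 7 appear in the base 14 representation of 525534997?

525534997 in base 14 is 4DB21701.
The digit 7 appears 1 time.

1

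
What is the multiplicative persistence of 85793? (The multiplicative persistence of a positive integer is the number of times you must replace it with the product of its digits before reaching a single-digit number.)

2

85793 → 7560 → 0 (2 steps)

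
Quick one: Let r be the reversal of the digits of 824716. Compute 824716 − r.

Reverse of 824716 is 617428.
824716 − 617428 = 207288

207288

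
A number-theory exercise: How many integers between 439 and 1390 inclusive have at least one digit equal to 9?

259

The integers in [439, 1390] that have at least one digit equal to 9: 439, 449, 459, 469, 479, 489, …, 1389, 1390.
259 qualify.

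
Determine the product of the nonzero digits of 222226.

192

2×2×2×2×2×6 = 192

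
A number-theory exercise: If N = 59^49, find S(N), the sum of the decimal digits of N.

59^49 = 591219255843267712729105672183779234657379332565490075267019314829548313317996404793339
Sum of its 87 digits: 401.

401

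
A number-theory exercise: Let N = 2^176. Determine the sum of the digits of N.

2^176 = 95780971304118053647396689196894323976171195136475136
Sum of its 53 digits: 256.

256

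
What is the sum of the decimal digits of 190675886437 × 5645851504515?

99

190675886437 × 5645851504515 = 1076527740315067732763055
Sum of its 25 digits: 99.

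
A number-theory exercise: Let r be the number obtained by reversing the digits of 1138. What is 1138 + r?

9449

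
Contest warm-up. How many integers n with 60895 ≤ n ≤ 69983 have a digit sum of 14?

The integers in [60895, 69983] that have a digit sum of 14: 61007, 61016, 61025, 61034, 61043, 61052, …, 67100, 68000.
120 qualify.

120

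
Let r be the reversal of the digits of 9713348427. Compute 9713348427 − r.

Reverse of 9713348427 is 7248433179.
9713348427 − 7248433179 = 2464915248

2464915248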